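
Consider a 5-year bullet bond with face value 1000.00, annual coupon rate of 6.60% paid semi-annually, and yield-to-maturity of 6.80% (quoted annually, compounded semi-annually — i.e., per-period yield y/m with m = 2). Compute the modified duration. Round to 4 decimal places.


Answer: Modified duration = 4.1933

Derivation:
Coupon per period c = face * coupon_rate / m = 33.000000
Periods per year m = 2; per-period yield y/m = 0.034000
Number of cashflows N = 10
Cashflows (t years, CF_t, discount factor 1/(1+y/m)^(m*t), PV):
  t = 0.5000: CF_t = 33.000000, DF = 0.967118, PV = 31.914894
  t = 1.0000: CF_t = 33.000000, DF = 0.935317, PV = 30.865468
  t = 1.5000: CF_t = 33.000000, DF = 0.904562, PV = 29.850549
  t = 2.0000: CF_t = 33.000000, DF = 0.874818, PV = 28.869003
  t = 2.5000: CF_t = 33.000000, DF = 0.846052, PV = 27.919732
  t = 3.0000: CF_t = 33.000000, DF = 0.818233, PV = 27.001675
  t = 3.5000: CF_t = 33.000000, DF = 0.791327, PV = 26.113806
  t = 4.0000: CF_t = 33.000000, DF = 0.765307, PV = 25.255131
  t = 4.5000: CF_t = 33.000000, DF = 0.740142, PV = 24.424692
  t = 5.0000: CF_t = 1033.000000, DF = 0.715805, PV = 739.426369
Price P = sum_t PV_t = 991.641318
First compute Macaulay numerator sum_t t * PV_t:
  t * PV_t at t = 0.5000: 15.957447
  t * PV_t at t = 1.0000: 30.865468
  t * PV_t at t = 1.5000: 44.775824
  t * PV_t at t = 2.0000: 57.738006
  t * PV_t at t = 2.5000: 69.799330
  t * PV_t at t = 3.0000: 81.005025
  t * PV_t at t = 3.5000: 91.398320
  t * PV_t at t = 4.0000: 101.020525
  t * PV_t at t = 4.5000: 109.911113
  t * PV_t at t = 5.0000: 3697.131844
Macaulay duration D = 4299.602901 / 991.641318 = 4.335845
Modified duration = D / (1 + y/m) = 4.335845 / (1 + 0.034000) = 4.193274


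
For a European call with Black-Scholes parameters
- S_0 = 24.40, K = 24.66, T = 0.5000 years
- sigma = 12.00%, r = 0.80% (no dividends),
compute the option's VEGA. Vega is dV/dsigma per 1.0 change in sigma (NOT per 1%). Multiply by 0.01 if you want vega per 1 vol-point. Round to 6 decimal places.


d1 = -0.0353478607; d2 = -0.1202006744
phi(d1) = 0.3986931248; exp(-qT) = 1.0000000000; exp(-rT) = 0.9960079893
Vega = S * exp(-qT) * phi(d1) * sqrt(T) = 24.4000 * 1.0000000000 * 0.3986931248 * 0.7071067812 = 6.878814

Answer: Vega = 6.878814


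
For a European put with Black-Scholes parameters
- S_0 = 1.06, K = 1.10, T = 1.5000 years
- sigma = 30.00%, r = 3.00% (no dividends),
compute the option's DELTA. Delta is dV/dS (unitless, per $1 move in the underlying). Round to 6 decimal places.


Answer: Delta = -0.418640

Derivation:
d1 = 0.2053726456; d2 = -0.1620508158
phi(d1) = 0.3906170952; exp(-qT) = 1.0000000000; exp(-rT) = 0.9559974818
N(-d1) = 0.4186404952
Delta = -exp(-qT) * N(-d1) = -1.0000000000 * 0.4186404952 = -0.418640


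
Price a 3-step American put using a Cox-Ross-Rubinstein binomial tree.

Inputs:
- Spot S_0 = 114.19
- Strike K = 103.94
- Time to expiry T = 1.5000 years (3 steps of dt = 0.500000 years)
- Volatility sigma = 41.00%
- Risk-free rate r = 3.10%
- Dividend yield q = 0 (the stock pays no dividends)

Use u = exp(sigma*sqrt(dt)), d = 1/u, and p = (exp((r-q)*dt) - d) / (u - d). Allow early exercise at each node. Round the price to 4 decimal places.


dt = T/N = 0.500000
u = exp(sigma*sqrt(dt)) = 1.336312; d = 1/u = 0.748328
p = (exp((r-q)*dt) - d) / (u - d) = 0.454592
Discount per step: exp(-r*dt) = 0.984620
Stock lattice S(k, i) with i counting down-moves:
  k=0: S(0,0) = 114.1900
  k=1: S(1,0) = 152.5935; S(1,1) = 85.4516
  k=2: S(2,0) = 203.9126; S(2,1) = 114.1900; S(2,2) = 63.9458
  k=3: S(3,0) = 272.4909; S(3,1) = 152.5935; S(3,2) = 85.4516; S(3,3) = 47.8525
Terminal payoffs V(N, i) = max(K - S_T, 0):
  V(3,0) = 0.000000; V(3,1) = 0.000000; V(3,2) = 18.488416; V(3,3) = 56.087547
Backward induction: V(k, i) = exp(-r*dt) * [p * V(k+1, i) + (1-p) * V(k+1, i+1)]; then take max(V_cont, immediate exercise) for American.
  V(2,0) = exp(-r*dt) * [p*0.000000 + (1-p)*0.000000] = 0.000000; exercise = 0.000000; V(2,0) = max -> 0.000000
  V(2,1) = exp(-r*dt) * [p*0.000000 + (1-p)*18.488416] = 9.928645; exercise = 0.000000; V(2,1) = max -> 9.928645
  V(2,2) = exp(-r*dt) * [p*18.488416 + (1-p)*56.087547] = 38.395531; exercise = 39.994180; V(2,2) = max -> 39.994180
  V(1,0) = exp(-r*dt) * [p*0.000000 + (1-p)*9.928645] = 5.331878; exercise = 0.000000; V(1,0) = max -> 5.331878
  V(1,1) = exp(-r*dt) * [p*9.928645 + (1-p)*39.994180] = 25.921724; exercise = 18.488416; V(1,1) = max -> 25.921724
  V(0,0) = exp(-r*dt) * [p*5.331878 + (1-p)*25.921724] = 16.307025; exercise = 0.000000; V(0,0) = max -> 16.307025

Answer: Price = V(0,0) = 16.3070


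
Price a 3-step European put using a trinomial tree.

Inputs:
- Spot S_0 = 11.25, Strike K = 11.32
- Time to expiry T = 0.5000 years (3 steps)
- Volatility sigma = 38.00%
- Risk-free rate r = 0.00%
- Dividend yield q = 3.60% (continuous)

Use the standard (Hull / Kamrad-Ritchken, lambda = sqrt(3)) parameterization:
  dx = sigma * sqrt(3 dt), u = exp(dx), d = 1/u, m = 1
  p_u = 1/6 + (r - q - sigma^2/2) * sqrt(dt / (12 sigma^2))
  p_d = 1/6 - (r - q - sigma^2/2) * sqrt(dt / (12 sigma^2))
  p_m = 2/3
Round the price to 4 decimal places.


dt = T/N = 0.166667; dx = sigma*sqrt(3*dt) = 0.268701
u = exp(dx) = 1.308263; d = 1/u = 0.764372
p_u = 0.133110, p_m = 0.666667, p_d = 0.200223
Discount per step: exp(-r*dt) = 1.000000
Stock lattice S(k, j) with j the centered position index:
  k=0: S(0,+0) = 11.2500
  k=1: S(1,-1) = 8.5992; S(1,+0) = 11.2500; S(1,+1) = 14.7180
  k=2: S(2,-2) = 6.5730; S(2,-1) = 8.5992; S(2,+0) = 11.2500; S(2,+1) = 14.7180; S(2,+2) = 19.2550
  k=3: S(3,-3) = 5.0242; S(3,-2) = 6.5730; S(3,-1) = 8.5992; S(3,+0) = 11.2500; S(3,+1) = 14.7180; S(3,+2) = 19.2550; S(3,+3) = 25.1906
Terminal payoffs V(N, j) = max(K - S_T, 0):
  V(3,-3) = 6.295799; V(3,-2) = 4.747022; V(3,-1) = 2.720814; V(3,+0) = 0.070000; V(3,+1) = 0.000000; V(3,+2) = 0.000000; V(3,+3) = 0.000000
Backward induction: V(k, j) = exp(-r*dt) * [p_u * V(k+1, j+1) + p_m * V(k+1, j) + p_d * V(k+1, j-1)]
  V(2,-2) = exp(-r*dt) * [p_u*2.720814 + p_m*4.747022 + p_d*6.295799] = 4.787415
  V(2,-1) = exp(-r*dt) * [p_u*0.070000 + p_m*2.720814 + p_d*4.747022] = 2.773658
  V(2,+0) = exp(-r*dt) * [p_u*0.000000 + p_m*0.070000 + p_d*2.720814] = 0.591437
  V(2,+1) = exp(-r*dt) * [p_u*0.000000 + p_m*0.000000 + p_d*0.070000] = 0.014016
  V(2,+2) = exp(-r*dt) * [p_u*0.000000 + p_m*0.000000 + p_d*0.000000] = 0.000000
  V(1,-1) = exp(-r*dt) * [p_u*0.591437 + p_m*2.773658 + p_d*4.787415] = 2.886383
  V(1,+0) = exp(-r*dt) * [p_u*0.014016 + p_m*0.591437 + p_d*2.773658] = 0.951508
  V(1,+1) = exp(-r*dt) * [p_u*0.000000 + p_m*0.014016 + p_d*0.591437] = 0.127763
  V(0,+0) = exp(-r*dt) * [p_u*0.127763 + p_m*0.951508 + p_d*2.886383] = 1.229266

Answer: Price = V(0,0) = 1.2293


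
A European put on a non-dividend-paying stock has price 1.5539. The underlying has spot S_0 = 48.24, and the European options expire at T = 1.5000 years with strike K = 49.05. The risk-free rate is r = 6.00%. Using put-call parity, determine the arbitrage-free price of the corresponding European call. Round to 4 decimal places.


Put-call parity: C - P = S_0 * exp(-qT) - K * exp(-rT).
S_0 * exp(-qT) = 48.2400 * 1.00000000 = 48.24000000
K * exp(-rT) = 49.0500 * 0.91393119 = 44.82832464
C = P + S*exp(-qT) - K*exp(-rT)
C = 1.5539 + 48.24000000 - 44.82832464 = 4.9656

Answer: Call price = 4.9656


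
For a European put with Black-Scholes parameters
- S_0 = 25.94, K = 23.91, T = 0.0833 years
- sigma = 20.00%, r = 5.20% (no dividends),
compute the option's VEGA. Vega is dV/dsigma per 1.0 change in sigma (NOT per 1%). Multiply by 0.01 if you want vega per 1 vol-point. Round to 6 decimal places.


Answer: Vega = 0.947090

Derivation:
d1 = 1.5156224001; d2 = 1.4578989213
phi(d1) = 0.1265023792; exp(-qT) = 1.0000000000; exp(-rT) = 0.9956777678
Vega = S * exp(-qT) * phi(d1) * sqrt(T) = 25.9400 * 1.0000000000 * 0.1265023792 * 0.2886173938 = 0.947090


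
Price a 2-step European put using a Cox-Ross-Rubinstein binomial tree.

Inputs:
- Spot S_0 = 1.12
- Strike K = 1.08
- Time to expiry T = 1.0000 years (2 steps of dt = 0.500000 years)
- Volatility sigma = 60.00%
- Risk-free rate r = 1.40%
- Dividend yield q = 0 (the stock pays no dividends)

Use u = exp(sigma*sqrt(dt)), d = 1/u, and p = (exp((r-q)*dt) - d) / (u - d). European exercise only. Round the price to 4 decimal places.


dt = T/N = 0.500000
u = exp(sigma*sqrt(dt)) = 1.528465; d = 1/u = 0.654251
p = (exp((r-q)*dt) - d) / (u - d) = 0.403532
Discount per step: exp(-r*dt) = 0.993024
Stock lattice S(k, i) with i counting down-moves:
  k=0: S(0,0) = 1.1200
  k=1: S(1,0) = 1.7119; S(1,1) = 0.7328
  k=2: S(2,0) = 2.6166; S(2,1) = 1.1200; S(2,2) = 0.4794
Terminal payoffs V(N, i) = max(K - S_T, 0):
  V(2,0) = 0.000000; V(2,1) = 0.000000; V(2,2) = 0.600590
Backward induction: V(k, i) = exp(-r*dt) * [p * V(k+1, i) + (1-p) * V(k+1, i+1)].
  V(1,0) = exp(-r*dt) * [p*0.000000 + (1-p)*0.000000] = 0.000000
  V(1,1) = exp(-r*dt) * [p*0.000000 + (1-p)*0.600590] = 0.355734
  V(0,0) = exp(-r*dt) * [p*0.000000 + (1-p)*0.355734] = 0.210704

Answer: Price = V(0,0) = 0.2107


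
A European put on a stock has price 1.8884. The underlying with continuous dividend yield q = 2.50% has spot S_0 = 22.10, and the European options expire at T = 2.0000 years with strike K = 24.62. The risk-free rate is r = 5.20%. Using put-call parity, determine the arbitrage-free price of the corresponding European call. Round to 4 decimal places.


Answer: Call price = 0.7224

Derivation:
Put-call parity: C - P = S_0 * exp(-qT) - K * exp(-rT).
S_0 * exp(-qT) = 22.1000 * 0.95122942 = 21.02217028
K * exp(-rT) = 24.6200 * 0.90122530 = 22.18816682
C = P + S*exp(-qT) - K*exp(-rT)
C = 1.8884 + 21.02217028 - 22.18816682 = 0.7224


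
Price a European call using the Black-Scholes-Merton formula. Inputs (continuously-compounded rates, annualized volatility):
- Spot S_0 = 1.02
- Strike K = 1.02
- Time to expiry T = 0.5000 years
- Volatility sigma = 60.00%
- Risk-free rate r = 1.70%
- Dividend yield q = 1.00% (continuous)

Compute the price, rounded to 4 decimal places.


d1 = (ln(S/K) + (r - q + 0.5*sigma^2) * T) / (sigma * sqrt(T)) = 0.22038161
d2 = d1 - sigma * sqrt(T) = -0.20388246
exp(-rT) = 0.99153602; exp(-qT) = 0.99501248
C = S_0 * exp(-qT) * N(d1) - K * exp(-rT) * N(d2)
N(d1) = 0.58721302; N(d2) = 0.41922268
C = 1.0200 * 0.99501248 * 0.58721302 - 1.0200 * 0.99153602 * 0.41922268 = 0.1720

Answer: Price = 0.1720


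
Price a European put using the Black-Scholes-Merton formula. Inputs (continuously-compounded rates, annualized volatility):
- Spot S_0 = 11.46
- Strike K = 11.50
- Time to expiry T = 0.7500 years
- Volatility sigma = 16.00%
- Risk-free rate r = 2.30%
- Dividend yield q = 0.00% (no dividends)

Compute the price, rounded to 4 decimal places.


d1 = (ln(S/K) + (r - q + 0.5*sigma^2) * T) / (sigma * sqrt(T)) = 0.16862724
d2 = d1 - sigma * sqrt(T) = 0.03006318
exp(-rT) = 0.98289793; exp(-qT) = 1.00000000
P = K * exp(-rT) * N(-d2) - S_0 * exp(-qT) * N(-d1)
N(-d1) = 0.43304493; N(-d2) = 0.48800833
P = 11.5000 * 0.98289793 * 0.48800833 - 11.4600 * 1.00000000 * 0.43304493 = 0.5534

Answer: Price = 0.5534


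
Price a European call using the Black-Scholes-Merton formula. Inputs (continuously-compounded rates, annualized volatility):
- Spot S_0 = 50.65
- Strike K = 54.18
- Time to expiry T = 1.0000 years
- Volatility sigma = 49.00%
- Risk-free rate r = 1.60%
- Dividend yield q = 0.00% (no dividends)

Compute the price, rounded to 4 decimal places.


d1 = (ln(S/K) + (r - q + 0.5*sigma^2) * T) / (sigma * sqrt(T)) = 0.14015795
d2 = d1 - sigma * sqrt(T) = -0.34984205
exp(-rT) = 0.98412732; exp(-qT) = 1.00000000
C = S_0 * exp(-qT) * N(d1) - K * exp(-rT) * N(d2)
N(d1) = 0.55573240; N(d2) = 0.36322862
C = 50.6500 * 1.00000000 * 0.55573240 - 54.1800 * 0.98412732 * 0.36322862 = 8.7805

Answer: Price = 8.7805


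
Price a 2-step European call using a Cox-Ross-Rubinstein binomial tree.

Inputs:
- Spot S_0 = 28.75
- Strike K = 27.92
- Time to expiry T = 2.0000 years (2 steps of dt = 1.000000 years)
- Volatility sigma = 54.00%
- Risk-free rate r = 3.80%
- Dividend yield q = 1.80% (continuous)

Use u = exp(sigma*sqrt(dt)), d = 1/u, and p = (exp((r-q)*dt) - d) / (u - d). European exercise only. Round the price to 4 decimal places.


dt = T/N = 1.000000
u = exp(sigma*sqrt(dt)) = 1.716007; d = 1/u = 0.582748
p = (exp((r-q)*dt) - d) / (u - d) = 0.386013
Discount per step: exp(-r*dt) = 0.962713
Stock lattice S(k, i) with i counting down-moves:
  k=0: S(0,0) = 28.7500
  k=1: S(1,0) = 49.3352; S(1,1) = 16.7540
  k=2: S(2,0) = 84.6595; S(2,1) = 28.7500; S(2,2) = 9.7634
Terminal payoffs V(N, i) = max(S_T - K, 0):
  V(2,0) = 56.739537; V(2,1) = 0.830000; V(2,2) = 0.000000
Backward induction: V(k, i) = exp(-r*dt) * [p * V(k+1, i) + (1-p) * V(k+1, i+1)].
  V(1,0) = exp(-r*dt) * [p*56.739537 + (1-p)*0.830000] = 21.576163
  V(1,1) = exp(-r*dt) * [p*0.830000 + (1-p)*0.000000] = 0.308445
  V(0,0) = exp(-r*dt) * [p*21.576163 + (1-p)*0.308445] = 8.200457

Answer: Price = V(0,0) = 8.2005


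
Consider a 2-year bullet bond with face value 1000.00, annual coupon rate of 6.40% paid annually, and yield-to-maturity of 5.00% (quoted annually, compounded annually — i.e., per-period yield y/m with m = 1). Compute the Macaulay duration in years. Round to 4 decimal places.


Answer: Macaulay duration = 1.9406 years

Derivation:
Coupon per period c = face * coupon_rate / m = 64.000000
Periods per year m = 1; per-period yield y/m = 0.050000
Number of cashflows N = 2
Cashflows (t years, CF_t, discount factor 1/(1+y/m)^(m*t), PV):
  t = 1.0000: CF_t = 64.000000, DF = 0.952381, PV = 60.952381
  t = 2.0000: CF_t = 1064.000000, DF = 0.907029, PV = 965.079365
Price P = sum_t PV_t = 1026.031746
Macaulay numerator sum_t t * PV_t:
  t * PV_t at t = 1.0000: 60.952381
  t * PV_t at t = 2.0000: 1930.158730
Macaulay duration D = (sum_t t * PV_t) / P = 1991.111111 / 1026.031746 = 1.940594


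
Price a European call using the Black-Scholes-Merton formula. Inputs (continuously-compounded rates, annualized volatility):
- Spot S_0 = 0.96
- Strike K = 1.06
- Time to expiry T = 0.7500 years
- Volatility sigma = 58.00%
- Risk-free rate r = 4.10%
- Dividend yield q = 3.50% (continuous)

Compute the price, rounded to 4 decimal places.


d1 = (ln(S/K) + (r - q + 0.5*sigma^2) * T) / (sigma * sqrt(T)) = 0.06282984
d2 = d1 - sigma * sqrt(T) = -0.43946490
exp(-rT) = 0.96971797; exp(-qT) = 0.97409154
C = S_0 * exp(-qT) * N(d1) - K * exp(-rT) * N(d2)
N(d1) = 0.52504900; N(d2) = 0.33016236
C = 0.9600 * 0.97409154 * 0.52504900 - 1.0600 * 0.96971797 * 0.33016236 = 0.1516

Answer: Price = 0.1516


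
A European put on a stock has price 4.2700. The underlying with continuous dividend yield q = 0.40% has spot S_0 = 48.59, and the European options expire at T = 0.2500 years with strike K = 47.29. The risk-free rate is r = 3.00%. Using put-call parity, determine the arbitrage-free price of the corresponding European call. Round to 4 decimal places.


Answer: Call price = 5.8748

Derivation:
Put-call parity: C - P = S_0 * exp(-qT) - K * exp(-rT).
S_0 * exp(-qT) = 48.5900 * 0.99900050 = 48.54143429
K * exp(-rT) = 47.2900 * 0.99252805 = 46.93665171
C = P + S*exp(-qT) - K*exp(-rT)
C = 4.2700 + 48.54143429 - 46.93665171 = 5.8748


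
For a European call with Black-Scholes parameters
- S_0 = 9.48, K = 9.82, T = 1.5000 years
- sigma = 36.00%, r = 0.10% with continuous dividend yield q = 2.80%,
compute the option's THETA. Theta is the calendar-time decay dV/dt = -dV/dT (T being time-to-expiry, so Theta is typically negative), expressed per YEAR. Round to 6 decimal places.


d1 = 0.0486795123; d2 = -0.3922286414
phi(d1) = 0.3984698746; exp(-qT) = 0.9588697806; exp(-rT) = 0.9985011244
Theta = -S*exp(-qT)*phi(d1)*sigma/(2*sqrt(T)) - r*K*exp(-rT)*N(d2) + q*S*exp(-qT)*N(d1)
N(d1) = 0.5194126483; N(d2) = 0.3474446417; sqrt(T) = 1.2247448714
Term 1 = -9.4800 * 0.9588697806 * 0.3984698746 * 0.3600 / (2 * 1.2247448714) = -0.5323415169
Term 2 = -0.0010 * 9.8200 * 0.9985011244 * 0.3474446417 = -0.0034067924
Term 3 = 0.0280 * 9.4800 * 0.9588697806 * 0.5194126483 = 0.1322021510
Theta = -0.5323415169 + (-0.0034067924) + (0.1322021510) = -0.403546

Answer: Theta = -0.403546


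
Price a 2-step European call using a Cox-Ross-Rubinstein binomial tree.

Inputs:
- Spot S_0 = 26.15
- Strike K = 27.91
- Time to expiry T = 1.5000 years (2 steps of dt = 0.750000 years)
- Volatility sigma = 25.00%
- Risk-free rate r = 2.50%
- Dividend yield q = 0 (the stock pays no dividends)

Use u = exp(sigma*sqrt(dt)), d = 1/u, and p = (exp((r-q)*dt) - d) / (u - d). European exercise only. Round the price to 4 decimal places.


Answer: Price = V(0,0) = 2.8637

Derivation:
dt = T/N = 0.750000
u = exp(sigma*sqrt(dt)) = 1.241731; d = 1/u = 0.805327
p = (exp((r-q)*dt) - d) / (u - d) = 0.489454
Discount per step: exp(-r*dt) = 0.981425
Stock lattice S(k, i) with i counting down-moves:
  k=0: S(0,0) = 26.1500
  k=1: S(1,0) = 32.4713; S(1,1) = 21.0593
  k=2: S(2,0) = 40.3206; S(2,1) = 26.1500; S(2,2) = 16.9596
Terminal payoffs V(N, i) = max(S_T - K, 0):
  V(2,0) = 12.410575; V(2,1) = 0.000000; V(2,2) = 0.000000
Backward induction: V(k, i) = exp(-r*dt) * [p * V(k+1, i) + (1-p) * V(k+1, i+1)].
  V(1,0) = exp(-r*dt) * [p*12.410575 + (1-p)*0.000000] = 5.961572
  V(1,1) = exp(-r*dt) * [p*0.000000 + (1-p)*0.000000] = 0.000000
  V(0,0) = exp(-r*dt) * [p*5.961572 + (1-p)*0.000000] = 2.863714


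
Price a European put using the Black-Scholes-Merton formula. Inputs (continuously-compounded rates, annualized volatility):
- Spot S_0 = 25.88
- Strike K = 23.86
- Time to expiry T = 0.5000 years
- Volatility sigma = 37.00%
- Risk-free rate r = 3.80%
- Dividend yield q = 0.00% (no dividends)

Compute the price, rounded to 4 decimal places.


d1 = (ln(S/K) + (r - q + 0.5*sigma^2) * T) / (sigma * sqrt(T)) = 0.51405537
d2 = d1 - sigma * sqrt(T) = 0.25242586
exp(-rT) = 0.98117936; exp(-qT) = 1.00000000
P = K * exp(-rT) * N(-d2) - S_0 * exp(-qT) * N(-d1)
N(-d1) = 0.30360664; N(-d2) = 0.40035596
P = 23.8600 * 0.98117936 * 0.40035596 - 25.8800 * 1.00000000 * 0.30360664 = 1.5154

Answer: Price = 1.5154


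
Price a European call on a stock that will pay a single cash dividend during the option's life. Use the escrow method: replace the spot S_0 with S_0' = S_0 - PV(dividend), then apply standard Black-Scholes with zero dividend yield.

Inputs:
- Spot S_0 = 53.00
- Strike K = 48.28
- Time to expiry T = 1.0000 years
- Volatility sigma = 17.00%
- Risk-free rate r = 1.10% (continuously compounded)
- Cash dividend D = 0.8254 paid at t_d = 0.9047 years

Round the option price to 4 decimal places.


Answer: Price = 6.0496

Derivation:
PV(D) = D * exp(-r * t_d) = 0.8254 * 0.99009765 = 0.81722660
S_0' = S_0 - PV(D) = 53.0000 - 0.81722660 = 52.18277340
d1 = (ln(S_0'/K) + (r + sigma^2/2)*T) / (sigma*sqrt(T)) = 0.60697078
d2 = d1 - sigma*sqrt(T) = 0.43697078
exp(-rT) = 0.98906028
N(d1) = 0.72806485; N(d2) = 0.66893373
C = S_0' * N(d1) - K * exp(-rT) * N(d2) = 52.18277340 * 0.72806485 - 48.2800 * 0.98906028 * 0.66893373 = 6.0496


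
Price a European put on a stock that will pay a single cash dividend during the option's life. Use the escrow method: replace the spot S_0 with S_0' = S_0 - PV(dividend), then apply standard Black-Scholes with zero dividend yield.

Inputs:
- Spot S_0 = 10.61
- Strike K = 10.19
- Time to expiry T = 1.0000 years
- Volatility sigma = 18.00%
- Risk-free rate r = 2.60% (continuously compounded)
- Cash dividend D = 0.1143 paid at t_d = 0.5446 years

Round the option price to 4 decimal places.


PV(D) = D * exp(-r * t_d) = 0.1143 * 0.98594018 = 0.11269296
S_0' = S_0 - PV(D) = 10.6100 - 0.11269296 = 10.49730704
d1 = (ln(S_0'/K) + (r + sigma^2/2)*T) / (sigma*sqrt(T)) = 0.39951058
d2 = d1 - sigma*sqrt(T) = 0.21951058
exp(-rT) = 0.97433509
N(-d1) = 0.34475851; N(-d2) = 0.41312617
P = K * exp(-rT) * N(-d2) - S_0' * N(-d1) = 10.1900 * 0.97433509 * 0.41312617 - 10.49730704 * 0.34475851 = 0.4827

Answer: Price = 0.4827


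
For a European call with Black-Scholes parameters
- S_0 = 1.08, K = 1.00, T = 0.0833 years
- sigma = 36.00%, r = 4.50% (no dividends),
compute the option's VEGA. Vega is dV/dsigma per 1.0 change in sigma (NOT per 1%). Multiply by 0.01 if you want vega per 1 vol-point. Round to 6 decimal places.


d1 = 0.8287344248; d2 = 0.7248321630
phi(d1) = 0.2829913615; exp(-qT) = 1.0000000000; exp(-rT) = 0.9962585169
Vega = S * exp(-qT) * phi(d1) * sqrt(T) = 1.0800 * 1.0000000000 * 0.2829913615 * 0.2886173938 = 0.088210

Answer: Vega = 0.088210


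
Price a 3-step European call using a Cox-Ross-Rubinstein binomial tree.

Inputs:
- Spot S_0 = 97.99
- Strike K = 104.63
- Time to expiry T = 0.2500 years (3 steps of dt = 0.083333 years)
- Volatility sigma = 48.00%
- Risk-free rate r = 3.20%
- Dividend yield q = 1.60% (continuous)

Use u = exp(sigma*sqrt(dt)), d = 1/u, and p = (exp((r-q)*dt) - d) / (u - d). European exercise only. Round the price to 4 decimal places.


dt = T/N = 0.083333
u = exp(sigma*sqrt(dt)) = 1.148623; d = 1/u = 0.870607
p = (exp((r-q)*dt) - d) / (u - d) = 0.470213
Discount per step: exp(-r*dt) = 0.997337
Stock lattice S(k, i) with i counting down-moves:
  k=0: S(0,0) = 97.9900
  k=1: S(1,0) = 112.5536; S(1,1) = 85.3108
  k=2: S(2,0) = 129.2817; S(2,1) = 97.9900; S(2,2) = 74.2722
  k=3: S(3,0) = 148.4959; S(3,1) = 112.5536; S(3,2) = 85.3108; S(3,3) = 64.6620
Terminal payoffs V(N, i) = max(S_T - K, 0):
  V(3,0) = 43.865941; V(3,1) = 7.923594; V(3,2) = 0.000000; V(3,3) = 0.000000
Backward induction: V(k, i) = exp(-r*dt) * [p * V(k+1, i) + (1-p) * V(k+1, i+1)].
  V(2,0) = exp(-r*dt) * [p*43.865941 + (1-p)*7.923594] = 24.758057
  V(2,1) = exp(-r*dt) * [p*7.923594 + (1-p)*0.000000] = 3.715858
  V(2,2) = exp(-r*dt) * [p*0.000000 + (1-p)*0.000000] = 0.000000
  V(1,0) = exp(-r*dt) * [p*24.758057 + (1-p)*3.715858] = 13.573936
  V(1,1) = exp(-r*dt) * [p*3.715858 + (1-p)*0.000000] = 1.742593
  V(0,0) = exp(-r*dt) * [p*13.573936 + (1-p)*1.742593] = 7.286393

Answer: Price = V(0,0) = 7.2864


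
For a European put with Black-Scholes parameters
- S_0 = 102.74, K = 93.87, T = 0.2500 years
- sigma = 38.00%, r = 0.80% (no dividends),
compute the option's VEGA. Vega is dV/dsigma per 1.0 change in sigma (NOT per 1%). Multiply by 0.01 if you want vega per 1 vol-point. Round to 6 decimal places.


d1 = 0.5807404142; d2 = 0.3907404142
phi(d1) = 0.3370350839; exp(-qT) = 1.0000000000; exp(-rT) = 0.9980019987
Vega = S * exp(-qT) * phi(d1) * sqrt(T) = 102.7400 * 1.0000000000 * 0.3370350839 * 0.5000000000 = 17.313492

Answer: Vega = 17.313492


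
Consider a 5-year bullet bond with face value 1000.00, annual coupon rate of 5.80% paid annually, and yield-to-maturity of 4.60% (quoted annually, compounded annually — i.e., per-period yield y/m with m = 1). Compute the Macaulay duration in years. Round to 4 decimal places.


Coupon per period c = face * coupon_rate / m = 58.000000
Periods per year m = 1; per-period yield y/m = 0.046000
Number of cashflows N = 5
Cashflows (t years, CF_t, discount factor 1/(1+y/m)^(m*t), PV):
  t = 1.0000: CF_t = 58.000000, DF = 0.956023, PV = 55.449331
  t = 2.0000: CF_t = 58.000000, DF = 0.913980, PV = 53.010832
  t = 3.0000: CF_t = 58.000000, DF = 0.873786, PV = 50.679572
  t = 4.0000: CF_t = 58.000000, DF = 0.835359, PV = 48.450834
  t = 5.0000: CF_t = 1058.000000, DF = 0.798623, PV = 844.942674
Price P = sum_t PV_t = 1052.533244
Macaulay numerator sum_t t * PV_t:
  t * PV_t at t = 1.0000: 55.449331
  t * PV_t at t = 2.0000: 106.021665
  t * PV_t at t = 3.0000: 152.038717
  t * PV_t at t = 4.0000: 193.803335
  t * PV_t at t = 5.0000: 4224.713372
Macaulay duration D = (sum_t t * PV_t) / P = 4732.026420 / 1052.533244 = 4.495845

Answer: Macaulay duration = 4.4958 years


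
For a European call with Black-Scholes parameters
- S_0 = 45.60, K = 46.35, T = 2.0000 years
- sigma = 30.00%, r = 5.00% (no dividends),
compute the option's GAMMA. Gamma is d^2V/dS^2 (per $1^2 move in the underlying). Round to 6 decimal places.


Answer: Gamma = 0.018963

Derivation:
d1 = 0.4093828286; d2 = -0.0148812401
phi(d1) = 0.3668744148; exp(-qT) = 1.0000000000; exp(-rT) = 0.9048374180
Gamma = exp(-qT) * phi(d1) / (S * sigma * sqrt(T)) = 1.0000000000 * 0.3668744148 / (45.6000 * 0.3000 * 1.4142135624) = 0.018963


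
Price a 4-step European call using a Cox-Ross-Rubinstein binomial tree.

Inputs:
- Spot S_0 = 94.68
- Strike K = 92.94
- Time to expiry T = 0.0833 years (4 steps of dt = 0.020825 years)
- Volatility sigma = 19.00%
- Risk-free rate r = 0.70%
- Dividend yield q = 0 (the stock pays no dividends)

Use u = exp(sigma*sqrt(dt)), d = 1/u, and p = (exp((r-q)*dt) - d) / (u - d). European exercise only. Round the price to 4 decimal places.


dt = T/N = 0.020825
u = exp(sigma*sqrt(dt)) = 1.027798; d = 1/u = 0.972954
p = (exp((r-q)*dt) - d) / (u - d) = 0.495804
Discount per step: exp(-r*dt) = 0.999854
Stock lattice S(k, i) with i counting down-moves:
  k=0: S(0,0) = 94.6800
  k=1: S(1,0) = 97.3119; S(1,1) = 92.1193
  k=2: S(2,0) = 100.0170; S(2,1) = 94.6800; S(2,2) = 89.6278
  k=3: S(3,0) = 102.7973; S(3,1) = 97.3119; S(3,2) = 92.1193; S(3,3) = 87.2037
  k=4: S(4,0) = 105.6548; S(4,1) = 100.0170; S(4,2) = 94.6800; S(4,3) = 89.6278; S(4,4) = 84.8452
Terminal payoffs V(N, i) = max(S_T - K, 0):
  V(4,0) = 12.714823; V(4,1) = 7.076992; V(4,2) = 1.740000; V(4,3) = 0.000000; V(4,4) = 0.000000
Backward induction: V(k, i) = exp(-r*dt) * [p * V(k+1, i) + (1-p) * V(k+1, i+1)].
  V(3,0) = exp(-r*dt) * [p*12.714823 + (1-p)*7.076992] = 9.870812
  V(3,1) = exp(-r*dt) * [p*7.076992 + (1-p)*1.740000] = 4.385462
  V(3,2) = exp(-r*dt) * [p*1.740000 + (1-p)*0.000000] = 0.862573
  V(3,3) = exp(-r*dt) * [p*0.000000 + (1-p)*0.000000] = 0.000000
  V(2,0) = exp(-r*dt) * [p*9.870812 + (1-p)*4.385462] = 7.104084
  V(2,1) = exp(-r*dt) * [p*4.385462 + (1-p)*0.862573] = 2.608855
  V(2,2) = exp(-r*dt) * [p*0.862573 + (1-p)*0.000000] = 0.427605
  V(1,0) = exp(-r*dt) * [p*7.104084 + (1-p)*2.608855] = 4.836902
  V(1,1) = exp(-r*dt) * [p*2.608855 + (1-p)*0.427605] = 1.508857
  V(0,0) = exp(-r*dt) * [p*4.836902 + (1-p)*1.508857] = 3.158455

Answer: Price = V(0,0) = 3.1585


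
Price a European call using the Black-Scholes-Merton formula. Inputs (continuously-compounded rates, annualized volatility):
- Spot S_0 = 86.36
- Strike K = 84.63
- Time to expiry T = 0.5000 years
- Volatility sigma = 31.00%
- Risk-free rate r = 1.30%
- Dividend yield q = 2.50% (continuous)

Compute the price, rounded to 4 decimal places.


d1 = (ln(S/K) + (r - q + 0.5*sigma^2) * T) / (sigma * sqrt(T)) = 0.17454494
d2 = d1 - sigma * sqrt(T) = -0.04465816
exp(-rT) = 0.99352108; exp(-qT) = 0.98757780
C = S_0 * exp(-qT) * N(d1) - K * exp(-rT) * N(d2)
N(d1) = 0.56928139; N(d2) = 0.48218989
C = 86.3600 * 0.98757780 * 0.56928139 - 84.6300 * 0.99352108 * 0.48218989 = 8.0091

Answer: Price = 8.0091


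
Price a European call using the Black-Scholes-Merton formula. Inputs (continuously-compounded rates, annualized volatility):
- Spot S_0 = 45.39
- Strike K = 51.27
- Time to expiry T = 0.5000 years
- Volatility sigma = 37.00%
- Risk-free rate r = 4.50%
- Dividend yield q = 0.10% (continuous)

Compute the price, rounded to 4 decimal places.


d1 = (ln(S/K) + (r - q + 0.5*sigma^2) * T) / (sigma * sqrt(T)) = -0.25069408
d2 = d1 - sigma * sqrt(T) = -0.51232359
exp(-rT) = 0.97775124; exp(-qT) = 0.99950012
C = S_0 * exp(-qT) * N(d1) - K * exp(-rT) * N(d2)
N(d1) = 0.40102532; N(d2) = 0.30421228
C = 45.3900 * 0.99950012 * 0.40102532 - 51.2700 * 0.97775124 * 0.30421228 = 2.9435

Answer: Price = 2.9435


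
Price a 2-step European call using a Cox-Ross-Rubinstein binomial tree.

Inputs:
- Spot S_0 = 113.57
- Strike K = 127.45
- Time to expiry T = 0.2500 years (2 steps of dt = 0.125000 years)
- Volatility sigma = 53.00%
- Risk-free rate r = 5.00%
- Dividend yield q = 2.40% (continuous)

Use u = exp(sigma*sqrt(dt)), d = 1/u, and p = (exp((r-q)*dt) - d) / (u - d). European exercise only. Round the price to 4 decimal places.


dt = T/N = 0.125000
u = exp(sigma*sqrt(dt)) = 1.206089; d = 1/u = 0.829126
p = (exp((r-q)*dt) - d) / (u - d) = 0.461926
Discount per step: exp(-r*dt) = 0.993769
Stock lattice S(k, i) with i counting down-moves:
  k=0: S(0,0) = 113.5700
  k=1: S(1,0) = 136.9756; S(1,1) = 94.1638
  k=2: S(2,0) = 165.2048; S(2,1) = 113.5700; S(2,2) = 78.0737
Terminal payoffs V(N, i) = max(S_T - K, 0):
  V(2,0) = 37.754811; V(2,1) = 0.000000; V(2,2) = 0.000000
Backward induction: V(k, i) = exp(-r*dt) * [p * V(k+1, i) + (1-p) * V(k+1, i+1)].
  V(1,0) = exp(-r*dt) * [p*37.754811 + (1-p)*0.000000] = 17.331281
  V(1,1) = exp(-r*dt) * [p*0.000000 + (1-p)*0.000000] = 0.000000
  V(0,0) = exp(-r*dt) * [p*17.331281 + (1-p)*0.000000] = 7.955895

Answer: Price = V(0,0) = 7.9559


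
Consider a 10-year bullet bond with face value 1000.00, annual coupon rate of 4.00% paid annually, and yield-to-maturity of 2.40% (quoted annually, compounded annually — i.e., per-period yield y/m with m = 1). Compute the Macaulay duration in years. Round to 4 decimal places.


Answer: Macaulay duration = 8.5516 years

Derivation:
Coupon per period c = face * coupon_rate / m = 40.000000
Periods per year m = 1; per-period yield y/m = 0.024000
Number of cashflows N = 10
Cashflows (t years, CF_t, discount factor 1/(1+y/m)^(m*t), PV):
  t = 1.0000: CF_t = 40.000000, DF = 0.976562, PV = 39.062500
  t = 2.0000: CF_t = 40.000000, DF = 0.953674, PV = 38.146973
  t = 3.0000: CF_t = 40.000000, DF = 0.931323, PV = 37.252903
  t = 4.0000: CF_t = 40.000000, DF = 0.909495, PV = 36.379788
  t = 5.0000: CF_t = 40.000000, DF = 0.888178, PV = 35.527137
  t = 6.0000: CF_t = 40.000000, DF = 0.867362, PV = 34.694470
  t = 7.0000: CF_t = 40.000000, DF = 0.847033, PV = 33.881318
  t = 8.0000: CF_t = 40.000000, DF = 0.827181, PV = 33.087225
  t = 9.0000: CF_t = 40.000000, DF = 0.807794, PV = 32.311743
  t = 10.0000: CF_t = 1040.000000, DF = 0.788861, PV = 820.415341
Price P = sum_t PV_t = 1140.759397
Macaulay numerator sum_t t * PV_t:
  t * PV_t at t = 1.0000: 39.062500
  t * PV_t at t = 2.0000: 76.293945
  t * PV_t at t = 3.0000: 111.758709
  t * PV_t at t = 4.0000: 145.519152
  t * PV_t at t = 5.0000: 177.635684
  t * PV_t at t = 6.0000: 208.166817
  t * PV_t at t = 7.0000: 237.169225
  t * PV_t at t = 8.0000: 264.697796
  t * PV_t at t = 9.0000: 290.805684
  t * PV_t at t = 10.0000: 8204.153414
Macaulay duration D = (sum_t t * PV_t) / P = 9755.262927 / 1140.759397 = 8.551552


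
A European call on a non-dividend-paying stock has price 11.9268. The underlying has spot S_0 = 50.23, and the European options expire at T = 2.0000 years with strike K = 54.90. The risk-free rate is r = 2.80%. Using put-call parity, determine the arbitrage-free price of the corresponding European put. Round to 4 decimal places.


Put-call parity: C - P = S_0 * exp(-qT) - K * exp(-rT).
S_0 * exp(-qT) = 50.2300 * 1.00000000 = 50.23000000
K * exp(-rT) = 54.9000 * 0.94553914 = 51.91009856
P = C - S*exp(-qT) + K*exp(-rT)
P = 11.9268 - 50.23000000 + 51.91009856 = 13.6069

Answer: Put price = 13.6069


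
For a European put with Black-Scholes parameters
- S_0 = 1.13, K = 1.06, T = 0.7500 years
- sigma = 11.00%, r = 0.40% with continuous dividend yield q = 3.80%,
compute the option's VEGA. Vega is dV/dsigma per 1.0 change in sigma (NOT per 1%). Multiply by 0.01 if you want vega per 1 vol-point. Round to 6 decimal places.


Answer: Vega = 0.342710

Derivation:
d1 = 0.4512383335; d2 = 0.3559755391
phi(d1) = 0.3603258385; exp(-qT) = 0.9719022941; exp(-rT) = 0.9970044955
Vega = S * exp(-qT) * phi(d1) * sqrt(T) = 1.1300 * 0.9719022941 * 0.3603258385 * 0.8660254038 = 0.342710


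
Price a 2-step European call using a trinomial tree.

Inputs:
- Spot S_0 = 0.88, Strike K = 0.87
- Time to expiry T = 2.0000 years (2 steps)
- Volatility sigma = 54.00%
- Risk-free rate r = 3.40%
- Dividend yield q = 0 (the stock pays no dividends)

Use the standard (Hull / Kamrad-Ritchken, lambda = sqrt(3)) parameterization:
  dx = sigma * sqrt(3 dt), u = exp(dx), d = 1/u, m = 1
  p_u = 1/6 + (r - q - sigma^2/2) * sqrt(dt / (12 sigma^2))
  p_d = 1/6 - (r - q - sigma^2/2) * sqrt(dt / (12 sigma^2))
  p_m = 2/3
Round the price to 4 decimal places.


dt = T/N = 1.000000; dx = sigma*sqrt(3*dt) = 0.935307
u = exp(dx) = 2.547997; d = 1/u = 0.392465
p_u = 0.106900, p_m = 0.666667, p_d = 0.226433
Discount per step: exp(-r*dt) = 0.966572
Stock lattice S(k, j) with j the centered position index:
  k=0: S(0,+0) = 0.8800
  k=1: S(1,-1) = 0.3454; S(1,+0) = 0.8800; S(1,+1) = 2.2422
  k=2: S(2,-2) = 0.1355; S(2,-1) = 0.3454; S(2,+0) = 0.8800; S(2,+1) = 2.2422; S(2,+2) = 5.7132
Terminal payoffs V(N, j) = max(S_T - K, 0):
  V(2,-2) = 0.000000; V(2,-1) = 0.000000; V(2,+0) = 0.010000; V(2,+1) = 1.372237; V(2,+2) = 4.843213
Backward induction: V(k, j) = exp(-r*dt) * [p_u * V(k+1, j+1) + p_m * V(k+1, j) + p_d * V(k+1, j-1)]
  V(1,-1) = exp(-r*dt) * [p_u*0.010000 + p_m*0.000000 + p_d*0.000000] = 0.001033
  V(1,+0) = exp(-r*dt) * [p_u*1.372237 + p_m*0.010000 + p_d*0.000000] = 0.148233
  V(1,+1) = exp(-r*dt) * [p_u*4.843213 + p_m*1.372237 + p_d*0.010000] = 1.386865
  V(0,+0) = exp(-r*dt) * [p_u*1.386865 + p_m*0.148233 + p_d*0.001033] = 0.239045

Answer: Price = V(0,0) = 0.2390


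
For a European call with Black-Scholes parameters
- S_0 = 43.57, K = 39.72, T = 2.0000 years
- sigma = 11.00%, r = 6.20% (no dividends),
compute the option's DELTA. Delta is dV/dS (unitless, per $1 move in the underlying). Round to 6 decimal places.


d1 = 1.4695864577; d2 = 1.3140229658
phi(d1) = 0.1355003966; exp(-qT) = 1.0000000000; exp(-rT) = 0.8833798409
N(d1) = 0.9291631049
Delta = exp(-qT) * N(d1) = 1.0000000000 * 0.9291631049 = 0.929163

Answer: Delta = 0.929163


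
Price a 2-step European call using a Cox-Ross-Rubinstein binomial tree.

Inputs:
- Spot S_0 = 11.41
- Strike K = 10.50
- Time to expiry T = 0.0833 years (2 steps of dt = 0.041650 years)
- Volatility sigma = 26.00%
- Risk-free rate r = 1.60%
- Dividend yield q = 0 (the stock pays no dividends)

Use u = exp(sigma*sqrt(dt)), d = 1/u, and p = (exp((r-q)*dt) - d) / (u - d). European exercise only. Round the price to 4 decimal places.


Answer: Price = V(0,0) = 0.9853

Derivation:
dt = T/N = 0.041650
u = exp(sigma*sqrt(dt)) = 1.054495; d = 1/u = 0.948322
p = (exp((r-q)*dt) - d) / (u - d) = 0.493016
Discount per step: exp(-r*dt) = 0.999334
Stock lattice S(k, i) with i counting down-moves:
  k=0: S(0,0) = 11.4100
  k=1: S(1,0) = 12.0318; S(1,1) = 10.8203
  k=2: S(2,0) = 12.6875; S(2,1) = 11.4100; S(2,2) = 10.2612
Terminal payoffs V(N, i) = max(S_T - K, 0):
  V(2,0) = 2.187452; V(2,1) = 0.910000; V(2,2) = 0.000000
Backward induction: V(k, i) = exp(-r*dt) * [p * V(k+1, i) + (1-p) * V(k+1, i+1)].
  V(1,0) = exp(-r*dt) * [p*2.187452 + (1-p)*0.910000] = 1.538779
  V(1,1) = exp(-r*dt) * [p*0.910000 + (1-p)*0.000000] = 0.448346
  V(0,0) = exp(-r*dt) * [p*1.538779 + (1-p)*0.448346] = 0.985290


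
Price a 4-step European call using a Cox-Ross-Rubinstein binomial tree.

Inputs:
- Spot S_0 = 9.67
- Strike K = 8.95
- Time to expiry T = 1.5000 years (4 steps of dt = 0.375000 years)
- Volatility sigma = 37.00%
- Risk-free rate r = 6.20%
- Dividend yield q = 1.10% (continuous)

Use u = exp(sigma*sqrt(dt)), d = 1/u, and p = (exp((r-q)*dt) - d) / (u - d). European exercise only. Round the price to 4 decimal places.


Answer: Price = V(0,0) = 2.3525

Derivation:
dt = T/N = 0.375000
u = exp(sigma*sqrt(dt)) = 1.254300; d = 1/u = 0.797257
p = (exp((r-q)*dt) - d) / (u - d) = 0.485844
Discount per step: exp(-r*dt) = 0.977018
Stock lattice S(k, i) with i counting down-moves:
  k=0: S(0,0) = 9.6700
  k=1: S(1,0) = 12.1291; S(1,1) = 7.7095
  k=2: S(2,0) = 15.2135; S(2,1) = 9.6700; S(2,2) = 6.1464
  k=3: S(3,0) = 19.0823; S(3,1) = 12.1291; S(3,2) = 7.7095; S(3,3) = 4.9003
  k=4: S(4,0) = 23.9349; S(4,1) = 15.2135; S(4,2) = 9.6700; S(4,3) = 6.1464; S(4,4) = 3.9068
Terminal payoffs V(N, i) = max(S_T - K, 0):
  V(4,0) = 14.984945; V(4,1) = 6.263511; V(4,2) = 0.720000; V(4,3) = 0.000000; V(4,4) = 0.000000
Backward induction: V(k, i) = exp(-r*dt) * [p * V(k+1, i) + (1-p) * V(k+1, i+1)].
  V(3,0) = exp(-r*dt) * [p*14.984945 + (1-p)*6.263511] = 10.259444
  V(3,1) = exp(-r*dt) * [p*6.263511 + (1-p)*0.720000] = 3.334841
  V(3,2) = exp(-r*dt) * [p*0.720000 + (1-p)*0.000000] = 0.341769
  V(3,3) = exp(-r*dt) * [p*0.000000 + (1-p)*0.000000] = 0.000000
  V(2,0) = exp(-r*dt) * [p*10.259444 + (1-p)*3.334841] = 6.545163
  V(2,1) = exp(-r*dt) * [p*3.334841 + (1-p)*0.341769] = 1.754662
  V(2,2) = exp(-r*dt) * [p*0.341769 + (1-p)*0.000000] = 0.162230
  V(1,0) = exp(-r*dt) * [p*6.545163 + (1-p)*1.754662] = 3.988286
  V(1,1) = exp(-r*dt) * [p*1.754662 + (1-p)*0.162230] = 0.914396
  V(0,0) = exp(-r*dt) * [p*3.988286 + (1-p)*0.914396] = 2.352492


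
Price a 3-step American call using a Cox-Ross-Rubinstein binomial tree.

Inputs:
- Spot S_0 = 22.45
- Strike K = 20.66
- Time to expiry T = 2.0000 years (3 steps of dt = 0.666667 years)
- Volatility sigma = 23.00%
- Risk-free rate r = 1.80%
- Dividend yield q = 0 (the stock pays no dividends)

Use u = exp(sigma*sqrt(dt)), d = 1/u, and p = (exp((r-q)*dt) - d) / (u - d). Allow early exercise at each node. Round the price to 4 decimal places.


dt = T/N = 0.666667
u = exp(sigma*sqrt(dt)) = 1.206585; d = 1/u = 0.828785
p = (exp((r-q)*dt) - d) / (u - d) = 0.485143
Discount per step: exp(-r*dt) = 0.988072
Stock lattice S(k, i) with i counting down-moves:
  k=0: S(0,0) = 22.4500
  k=1: S(1,0) = 27.0878; S(1,1) = 18.6062
  k=2: S(2,0) = 32.6838; S(2,1) = 22.4500; S(2,2) = 15.4206
  k=3: S(3,0) = 39.4358; S(3,1) = 27.0878; S(3,2) = 18.6062; S(3,3) = 12.7803
Terminal payoffs V(N, i) = max(S_T - K, 0):
  V(3,0) = 18.775769; V(3,1) = 6.427838; V(3,2) = 0.000000; V(3,3) = 0.000000
Backward induction: V(k, i) = exp(-r*dt) * [p * V(k+1, i) + (1-p) * V(k+1, i+1)]; then take max(V_cont, immediate exercise) for American.
  V(2,0) = exp(-r*dt) * [p*18.775769 + (1-p)*6.427838] = 12.270222; exercise = 12.023784; V(2,0) = max -> 12.270222
  V(2,1) = exp(-r*dt) * [p*6.427838 + (1-p)*0.000000] = 3.081224; exercise = 1.790000; V(2,1) = max -> 3.081224
  V(2,2) = exp(-r*dt) * [p*0.000000 + (1-p)*0.000000] = 0.000000; exercise = 0.000000; V(2,2) = max -> 0.000000
  V(1,0) = exp(-r*dt) * [p*12.270222 + (1-p)*3.081224] = 7.449273; exercise = 6.427838; V(1,0) = max -> 7.449273
  V(1,1) = exp(-r*dt) * [p*3.081224 + (1-p)*0.000000] = 1.477004; exercise = 0.000000; V(1,1) = max -> 1.477004
  V(0,0) = exp(-r*dt) * [p*7.449273 + (1-p)*1.477004] = 4.322230; exercise = 1.790000; V(0,0) = max -> 4.322230

Answer: Price = V(0,0) = 4.3222


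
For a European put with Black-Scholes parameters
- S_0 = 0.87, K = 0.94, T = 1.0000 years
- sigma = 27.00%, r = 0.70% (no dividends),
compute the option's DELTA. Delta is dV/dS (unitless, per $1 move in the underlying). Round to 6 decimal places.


d1 = -0.1256913467; d2 = -0.3956913467
phi(d1) = 0.3958033862; exp(-qT) = 1.0000000000; exp(-rT) = 0.9930244429
N(-d1) = 0.5500118741
Delta = -exp(-qT) * N(-d1) = -1.0000000000 * 0.5500118741 = -0.550012

Answer: Delta = -0.550012


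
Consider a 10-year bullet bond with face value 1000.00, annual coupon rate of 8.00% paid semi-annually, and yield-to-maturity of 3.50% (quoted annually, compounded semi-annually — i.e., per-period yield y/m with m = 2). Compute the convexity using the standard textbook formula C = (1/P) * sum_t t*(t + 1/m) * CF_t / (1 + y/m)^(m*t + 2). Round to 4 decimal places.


Answer: Convexity = 68.6865

Derivation:
Coupon per period c = face * coupon_rate / m = 40.000000
Periods per year m = 2; per-period yield y/m = 0.017500
Number of cashflows N = 20
Cashflows (t years, CF_t, discount factor 1/(1+y/m)^(m*t), PV):
  t = 0.5000: CF_t = 40.000000, DF = 0.982801, PV = 39.312039
  t = 1.0000: CF_t = 40.000000, DF = 0.965898, PV = 38.635911
  t = 1.5000: CF_t = 40.000000, DF = 0.949285, PV = 37.971411
  t = 2.0000: CF_t = 40.000000, DF = 0.932959, PV = 37.318340
  t = 2.5000: CF_t = 40.000000, DF = 0.916913, PV = 36.676501
  t = 3.0000: CF_t = 40.000000, DF = 0.901143, PV = 36.045702
  t = 3.5000: CF_t = 40.000000, DF = 0.885644, PV = 35.425751
  t = 4.0000: CF_t = 40.000000, DF = 0.870412, PV = 34.816463
  t = 4.5000: CF_t = 40.000000, DF = 0.855441, PV = 34.217654
  t = 5.0000: CF_t = 40.000000, DF = 0.840729, PV = 33.629144
  t = 5.5000: CF_t = 40.000000, DF = 0.826269, PV = 33.050756
  t = 6.0000: CF_t = 40.000000, DF = 0.812058, PV = 32.482315
  t = 6.5000: CF_t = 40.000000, DF = 0.798091, PV = 31.923651
  t = 7.0000: CF_t = 40.000000, DF = 0.784365, PV = 31.374596
  t = 7.5000: CF_t = 40.000000, DF = 0.770875, PV = 30.834984
  t = 8.0000: CF_t = 40.000000, DF = 0.757616, PV = 30.304652
  t = 8.5000: CF_t = 40.000000, DF = 0.744586, PV = 29.783442
  t = 9.0000: CF_t = 40.000000, DF = 0.731780, PV = 29.271196
  t = 9.5000: CF_t = 40.000000, DF = 0.719194, PV = 28.767760
  t = 10.0000: CF_t = 1040.000000, DF = 0.706825, PV = 735.097560
Price P = sum_t PV_t = 1376.939829
Convexity numerator sum_t t*(t + 1/m) * CF_t / (1+y/m)^(m*t + 2):
  t = 0.5000: term = 18.985706
  t = 1.0000: term = 55.977510
  t = 1.5000: term = 110.029504
  t = 2.0000: term = 180.228508
  t = 2.5000: term = 265.693133
  t = 3.0000: term = 365.572861
  t = 3.5000: term = 479.047156
  t = 4.0000: term = 605.324591
  t = 4.5000: term = 743.642004
  t = 5.0000: term = 893.263668
  t = 5.5000: term = 1053.480494
  t = 6.0000: term = 1223.609240
  t = 6.5000: term = 1402.991757
  t = 7.0000: term = 1590.994244
  t = 7.5000: term = 1787.006522
  t = 8.0000: term = 1990.441335
  t = 8.5000: term = 2200.733662
  t = 9.0000: term = 2417.340054
  t = 9.5000: term = 2639.737979
  t = 10.0000: term = 74553.055028
Convexity = (1/P) * sum = 94577.154954 / 1376.939829 = 68.686484
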